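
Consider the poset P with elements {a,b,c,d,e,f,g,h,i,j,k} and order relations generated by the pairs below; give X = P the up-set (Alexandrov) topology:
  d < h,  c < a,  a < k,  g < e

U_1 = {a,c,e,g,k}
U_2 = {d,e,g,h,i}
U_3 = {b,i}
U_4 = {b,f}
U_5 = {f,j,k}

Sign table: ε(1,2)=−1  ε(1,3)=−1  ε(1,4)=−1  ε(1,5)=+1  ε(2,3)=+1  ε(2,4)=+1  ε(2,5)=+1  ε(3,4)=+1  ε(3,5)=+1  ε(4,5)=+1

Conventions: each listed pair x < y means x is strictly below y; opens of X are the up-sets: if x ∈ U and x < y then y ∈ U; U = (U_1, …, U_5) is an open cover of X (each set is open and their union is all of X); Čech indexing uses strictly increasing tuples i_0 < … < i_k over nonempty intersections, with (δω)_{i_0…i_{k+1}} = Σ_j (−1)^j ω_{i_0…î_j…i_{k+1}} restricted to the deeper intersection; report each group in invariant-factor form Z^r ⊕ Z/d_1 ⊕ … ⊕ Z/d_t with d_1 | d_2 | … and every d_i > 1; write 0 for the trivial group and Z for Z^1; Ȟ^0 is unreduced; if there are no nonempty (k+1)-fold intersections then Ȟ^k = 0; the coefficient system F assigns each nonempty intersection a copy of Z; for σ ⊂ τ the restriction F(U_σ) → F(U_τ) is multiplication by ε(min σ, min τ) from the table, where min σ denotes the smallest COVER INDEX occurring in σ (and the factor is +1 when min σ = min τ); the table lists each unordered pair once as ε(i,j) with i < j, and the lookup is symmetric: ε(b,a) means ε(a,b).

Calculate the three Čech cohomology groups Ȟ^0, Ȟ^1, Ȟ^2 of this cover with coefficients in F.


Ȟ^0 = 0, Ȟ^1 = Z/2 and Ȟ^2 = 0

cover nerve:
  U12={e,g} U15={k} U23={i} U34={b} U45={f}
C dims 5,5; δ0: rk 5, SNF 1^4·2
Ȟ^0: (5−5)−0=0 ⇒ 0
Ȟ^1: (5−0)−5=0 plus torsion [2] ⇒ Z/2
Ȟ^2: (0−0)−0=0 ⇒ 0


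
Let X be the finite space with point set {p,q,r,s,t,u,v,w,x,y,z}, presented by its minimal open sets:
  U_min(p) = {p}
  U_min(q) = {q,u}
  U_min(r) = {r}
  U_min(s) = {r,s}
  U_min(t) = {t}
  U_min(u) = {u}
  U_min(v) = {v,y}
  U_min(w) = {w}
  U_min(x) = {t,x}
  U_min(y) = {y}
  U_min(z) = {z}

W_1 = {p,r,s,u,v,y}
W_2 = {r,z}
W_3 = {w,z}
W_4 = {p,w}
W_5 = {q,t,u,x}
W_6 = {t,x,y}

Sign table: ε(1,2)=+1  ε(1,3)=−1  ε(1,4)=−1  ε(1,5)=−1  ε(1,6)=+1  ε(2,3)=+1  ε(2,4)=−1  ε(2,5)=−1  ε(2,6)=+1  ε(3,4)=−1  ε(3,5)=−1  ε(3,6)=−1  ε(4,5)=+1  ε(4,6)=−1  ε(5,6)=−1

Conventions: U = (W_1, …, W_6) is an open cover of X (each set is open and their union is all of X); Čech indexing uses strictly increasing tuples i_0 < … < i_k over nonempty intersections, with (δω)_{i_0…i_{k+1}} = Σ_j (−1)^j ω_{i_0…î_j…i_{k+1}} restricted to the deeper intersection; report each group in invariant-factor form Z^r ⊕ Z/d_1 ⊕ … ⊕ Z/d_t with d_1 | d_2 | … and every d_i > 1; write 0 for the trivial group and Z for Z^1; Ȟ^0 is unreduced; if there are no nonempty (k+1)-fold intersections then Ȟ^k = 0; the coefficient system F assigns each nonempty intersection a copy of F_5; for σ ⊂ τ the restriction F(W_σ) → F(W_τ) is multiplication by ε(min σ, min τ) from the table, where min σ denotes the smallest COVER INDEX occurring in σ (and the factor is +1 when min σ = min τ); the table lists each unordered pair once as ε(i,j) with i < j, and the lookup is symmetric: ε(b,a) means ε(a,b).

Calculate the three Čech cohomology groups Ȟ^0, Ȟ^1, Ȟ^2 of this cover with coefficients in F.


Ȟ^0 = Z/5,  Ȟ^1 = Z/5 ⊕ Z/5,  Ȟ^2 = 0

nonempty intersections:
  W12={r} W14={p} W15={u} W16={y} W23={z} W34={w} W56={t,x}
C dims 6,7; δ0: rk_F5 5
Ȟ^0: (6−5)−0=1 ⇒ Z/5
Ȟ^1: (7−0)−5=2 ⇒ Z/5 ⊕ Z/5
Ȟ^2: (0−0)−0=0 ⇒ 0


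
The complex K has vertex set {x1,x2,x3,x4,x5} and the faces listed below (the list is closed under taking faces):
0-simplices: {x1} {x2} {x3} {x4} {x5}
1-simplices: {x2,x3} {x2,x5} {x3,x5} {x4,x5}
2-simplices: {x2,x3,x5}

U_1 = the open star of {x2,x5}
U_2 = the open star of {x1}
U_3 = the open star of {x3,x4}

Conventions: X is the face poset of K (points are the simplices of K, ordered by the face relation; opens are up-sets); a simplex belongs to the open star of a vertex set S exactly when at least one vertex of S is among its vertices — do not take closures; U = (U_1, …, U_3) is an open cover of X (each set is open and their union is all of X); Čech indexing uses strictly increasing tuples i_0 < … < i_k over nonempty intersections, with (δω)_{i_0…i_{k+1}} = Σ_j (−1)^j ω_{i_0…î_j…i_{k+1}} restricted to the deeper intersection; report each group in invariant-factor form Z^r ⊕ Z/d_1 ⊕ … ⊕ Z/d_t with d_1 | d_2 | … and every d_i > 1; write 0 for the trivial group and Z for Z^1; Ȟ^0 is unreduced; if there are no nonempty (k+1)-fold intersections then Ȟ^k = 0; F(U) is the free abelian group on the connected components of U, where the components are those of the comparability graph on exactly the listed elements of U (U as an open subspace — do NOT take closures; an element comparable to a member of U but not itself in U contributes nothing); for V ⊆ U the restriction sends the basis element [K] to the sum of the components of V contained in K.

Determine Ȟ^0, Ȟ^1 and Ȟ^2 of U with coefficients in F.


intersection data:
  U1={{x2},{x5},{x2,x3},{x2,x5},{x3,x5},{x4,x5},{x2,x3,x5}} U2={{x1}} U3={{x3},{x4},{x2,x3},{x3,x5},{x4,x5},{x2,x3,x5}}
  U13={{x2,x3},{x3,x5},{x4,x5},{x2,x3,x5}}
components per intersection:
  U1: {{x2},{x5},{x2,x3},{x2,x5},{x3,x5},{x4,x5},{x2,x3,x5}}
  U2: {{x1}}
  U3: {{x3},{x2,x3},{x3,x5},{x2,x3,x5}} {{x4},{x4,x5}}
  U13: {{x2,x3},{x3,x5},{x2,x3,x5}} {{x4,x5}}
C dims 4,2; δ0: rk 2, SNF 1^2
Ȟ^0 = (4 − 2) − 0 = 2, so Ȟ^0 ≅ Z^2
Ȟ^1 = (2 − 0) − 2 = 0, so Ȟ^1 ≅ 0
Ȟ^2 = (0 − 0) − 0 = 0, so Ȟ^2 ≅ 0

Ȟ^0(U;F) ≅ Z^2; Ȟ^1(U;F) ≅ 0; Ȟ^2(U;F) ≅ 0


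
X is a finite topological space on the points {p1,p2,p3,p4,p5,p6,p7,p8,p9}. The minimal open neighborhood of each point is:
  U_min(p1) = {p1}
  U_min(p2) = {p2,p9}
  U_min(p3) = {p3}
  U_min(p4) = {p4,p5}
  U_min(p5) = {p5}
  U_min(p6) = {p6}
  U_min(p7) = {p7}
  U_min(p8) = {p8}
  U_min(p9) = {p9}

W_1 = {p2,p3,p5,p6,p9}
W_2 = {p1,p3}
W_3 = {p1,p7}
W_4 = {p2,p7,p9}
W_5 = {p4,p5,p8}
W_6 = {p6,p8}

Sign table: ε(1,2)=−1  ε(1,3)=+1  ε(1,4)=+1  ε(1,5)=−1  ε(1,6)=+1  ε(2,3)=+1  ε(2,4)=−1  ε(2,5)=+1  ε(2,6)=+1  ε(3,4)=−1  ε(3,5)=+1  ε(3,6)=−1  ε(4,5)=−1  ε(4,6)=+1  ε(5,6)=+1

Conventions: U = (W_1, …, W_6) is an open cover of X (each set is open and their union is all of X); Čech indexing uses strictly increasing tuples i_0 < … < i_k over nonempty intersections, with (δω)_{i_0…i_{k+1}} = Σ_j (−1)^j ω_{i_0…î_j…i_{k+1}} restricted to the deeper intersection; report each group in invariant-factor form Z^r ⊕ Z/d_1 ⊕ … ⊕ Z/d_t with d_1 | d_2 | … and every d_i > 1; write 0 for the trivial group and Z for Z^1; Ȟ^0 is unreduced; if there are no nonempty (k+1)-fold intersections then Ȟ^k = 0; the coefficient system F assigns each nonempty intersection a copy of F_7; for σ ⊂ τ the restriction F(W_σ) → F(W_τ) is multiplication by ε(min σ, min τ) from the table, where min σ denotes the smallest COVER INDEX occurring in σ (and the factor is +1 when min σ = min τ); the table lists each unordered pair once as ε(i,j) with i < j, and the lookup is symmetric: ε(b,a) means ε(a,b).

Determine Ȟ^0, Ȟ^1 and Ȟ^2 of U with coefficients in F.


Ȟ^0 = 0, Ȟ^1 = Z/7 and Ȟ^2 = 0

nonempty intersections:
  W12={p3} W14={p2,p9} W15={p5} W16={p6} W23={p1} W34={p7} W56={p8}
C dims 6,7; δ0: rk_F7 6
Ȟ^0: (6−6)−0=0 ⇒ 0
Ȟ^1: (7−0)−6=1 ⇒ Z/7
Ȟ^2: (0−0)−0=0 ⇒ 0


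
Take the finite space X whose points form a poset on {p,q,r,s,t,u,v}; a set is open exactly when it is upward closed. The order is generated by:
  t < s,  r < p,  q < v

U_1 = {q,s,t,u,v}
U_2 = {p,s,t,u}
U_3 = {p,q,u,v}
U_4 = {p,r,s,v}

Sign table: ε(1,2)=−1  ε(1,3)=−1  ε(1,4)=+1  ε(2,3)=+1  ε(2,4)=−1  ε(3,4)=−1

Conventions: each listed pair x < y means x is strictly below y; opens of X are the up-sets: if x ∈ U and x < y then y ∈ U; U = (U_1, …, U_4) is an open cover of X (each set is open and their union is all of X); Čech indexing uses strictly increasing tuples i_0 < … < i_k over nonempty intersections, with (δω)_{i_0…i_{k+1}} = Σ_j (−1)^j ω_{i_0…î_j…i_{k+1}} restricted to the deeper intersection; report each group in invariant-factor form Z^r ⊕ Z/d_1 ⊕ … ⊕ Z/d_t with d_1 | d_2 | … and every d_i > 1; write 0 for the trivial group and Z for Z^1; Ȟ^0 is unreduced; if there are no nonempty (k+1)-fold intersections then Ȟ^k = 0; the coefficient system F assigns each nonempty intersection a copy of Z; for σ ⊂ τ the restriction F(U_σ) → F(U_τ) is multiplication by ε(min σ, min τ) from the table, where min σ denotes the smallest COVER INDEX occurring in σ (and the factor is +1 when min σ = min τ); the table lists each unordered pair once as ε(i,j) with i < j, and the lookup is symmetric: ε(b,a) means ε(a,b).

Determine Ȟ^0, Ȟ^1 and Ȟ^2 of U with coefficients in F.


nonempty overlaps:
  U12={s,t,u} U13={q,u,v} U14={s,v} U23={p,u} U24={p,s} U34={p,v}
  U123={u} U124={s} U134={v} U234={p}
C dims 4,6,4; δ0: rk 3, SNF 1^3; δ1: rk 3, SNF 1^3
degree 0: 4−3−0 = 1 → Ȟ^0 ≅ Z
degree 1: 6−3−3 = 0 → Ȟ^1 ≅ 0
degree 2: 4−0−3 = 1 → Ȟ^2 ≅ Z

Ȟ^0 ≅ Z,  Ȟ^1 ≅ 0,  Ȟ^2 ≅ Z


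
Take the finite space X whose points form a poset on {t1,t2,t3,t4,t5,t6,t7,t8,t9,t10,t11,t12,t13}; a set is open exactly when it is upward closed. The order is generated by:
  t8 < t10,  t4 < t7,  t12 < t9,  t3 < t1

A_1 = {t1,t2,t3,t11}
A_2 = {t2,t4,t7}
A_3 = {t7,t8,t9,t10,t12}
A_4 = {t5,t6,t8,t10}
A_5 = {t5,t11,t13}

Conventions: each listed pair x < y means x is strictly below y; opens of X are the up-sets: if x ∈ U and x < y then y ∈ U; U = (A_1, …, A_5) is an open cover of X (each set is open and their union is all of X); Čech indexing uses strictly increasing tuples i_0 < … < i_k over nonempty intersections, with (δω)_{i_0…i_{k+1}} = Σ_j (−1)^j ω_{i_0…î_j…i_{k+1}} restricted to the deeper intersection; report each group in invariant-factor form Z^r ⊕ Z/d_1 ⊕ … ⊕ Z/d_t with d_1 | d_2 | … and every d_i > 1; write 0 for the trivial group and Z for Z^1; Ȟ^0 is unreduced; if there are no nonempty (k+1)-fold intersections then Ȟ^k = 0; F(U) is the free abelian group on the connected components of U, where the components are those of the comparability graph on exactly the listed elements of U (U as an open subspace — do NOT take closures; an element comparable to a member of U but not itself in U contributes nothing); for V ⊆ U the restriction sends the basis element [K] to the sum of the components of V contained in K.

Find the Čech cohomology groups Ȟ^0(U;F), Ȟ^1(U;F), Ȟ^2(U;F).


Ȟ^0 ≅ Z^9, Ȟ^1 ≅ 0 and Ȟ^2 ≅ 0

nonempty intersections:
  A12={t2} A15={t11} A23={t7} A34={t8,t10} A45={t5}
components per intersection:
  A1: {t1,t3} {t2} {t11}
  A2: {t2} {t4,t7}
  A3: {t7} {t8,t10} {t9,t12}
  A4: {t5} {t6} {t8,t10}
  A5: {t5} {t11} {t13}
  A12: {t2}
  A15: {t11}
  A23: {t7}
  A34: {t8,t10}
  A45: {t5}
C dims 14,5; δ0: rk 5, SNF 1^5
Ȟ^0: (14−5)−0=9 ⇒ Z^9
Ȟ^1: (5−0)−5=0 ⇒ 0
Ȟ^2: (0−0)−0=0 ⇒ 0


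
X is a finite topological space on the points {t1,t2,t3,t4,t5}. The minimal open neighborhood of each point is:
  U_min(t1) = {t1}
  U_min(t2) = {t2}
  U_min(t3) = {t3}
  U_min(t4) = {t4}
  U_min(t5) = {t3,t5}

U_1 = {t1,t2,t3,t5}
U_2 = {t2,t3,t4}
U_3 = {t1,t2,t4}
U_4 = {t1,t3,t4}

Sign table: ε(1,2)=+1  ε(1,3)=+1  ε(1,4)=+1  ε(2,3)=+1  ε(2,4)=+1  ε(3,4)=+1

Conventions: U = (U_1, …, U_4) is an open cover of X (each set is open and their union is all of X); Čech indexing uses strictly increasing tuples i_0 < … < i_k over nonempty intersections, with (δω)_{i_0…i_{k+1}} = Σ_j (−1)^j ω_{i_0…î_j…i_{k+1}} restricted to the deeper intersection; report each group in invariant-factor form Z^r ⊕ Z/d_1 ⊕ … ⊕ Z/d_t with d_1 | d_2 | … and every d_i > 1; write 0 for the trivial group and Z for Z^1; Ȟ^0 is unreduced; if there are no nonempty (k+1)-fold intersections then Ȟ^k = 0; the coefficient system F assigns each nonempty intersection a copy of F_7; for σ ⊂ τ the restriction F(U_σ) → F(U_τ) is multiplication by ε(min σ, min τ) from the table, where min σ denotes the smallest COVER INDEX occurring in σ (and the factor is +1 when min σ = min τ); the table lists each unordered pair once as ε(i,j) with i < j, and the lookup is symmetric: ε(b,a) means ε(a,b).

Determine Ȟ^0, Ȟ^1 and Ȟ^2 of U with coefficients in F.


nerve of the cover:
  U12={t2,t3} U13={t1,t2} U14={t1,t3} U23={t2,t4} U24={t3,t4} U34={t1,t4}
  U123={t2} U124={t3} U134={t1} U234={t4}
C dims 4,6,4; δ0: rk_F7 3; δ1: rk_F7 3
Ȟ^0 = (4 − 3) − 0 = 1, so Ȟ^0 ≅ Z/7
Ȟ^1 = (6 − 3) − 3 = 0, so Ȟ^1 ≅ 0
Ȟ^2 = (4 − 0) − 3 = 1, so Ȟ^2 ≅ Z/7

Ȟ^0 ≅ Z/7; Ȟ^1 ≅ 0; Ȟ^2 ≅ Z/7


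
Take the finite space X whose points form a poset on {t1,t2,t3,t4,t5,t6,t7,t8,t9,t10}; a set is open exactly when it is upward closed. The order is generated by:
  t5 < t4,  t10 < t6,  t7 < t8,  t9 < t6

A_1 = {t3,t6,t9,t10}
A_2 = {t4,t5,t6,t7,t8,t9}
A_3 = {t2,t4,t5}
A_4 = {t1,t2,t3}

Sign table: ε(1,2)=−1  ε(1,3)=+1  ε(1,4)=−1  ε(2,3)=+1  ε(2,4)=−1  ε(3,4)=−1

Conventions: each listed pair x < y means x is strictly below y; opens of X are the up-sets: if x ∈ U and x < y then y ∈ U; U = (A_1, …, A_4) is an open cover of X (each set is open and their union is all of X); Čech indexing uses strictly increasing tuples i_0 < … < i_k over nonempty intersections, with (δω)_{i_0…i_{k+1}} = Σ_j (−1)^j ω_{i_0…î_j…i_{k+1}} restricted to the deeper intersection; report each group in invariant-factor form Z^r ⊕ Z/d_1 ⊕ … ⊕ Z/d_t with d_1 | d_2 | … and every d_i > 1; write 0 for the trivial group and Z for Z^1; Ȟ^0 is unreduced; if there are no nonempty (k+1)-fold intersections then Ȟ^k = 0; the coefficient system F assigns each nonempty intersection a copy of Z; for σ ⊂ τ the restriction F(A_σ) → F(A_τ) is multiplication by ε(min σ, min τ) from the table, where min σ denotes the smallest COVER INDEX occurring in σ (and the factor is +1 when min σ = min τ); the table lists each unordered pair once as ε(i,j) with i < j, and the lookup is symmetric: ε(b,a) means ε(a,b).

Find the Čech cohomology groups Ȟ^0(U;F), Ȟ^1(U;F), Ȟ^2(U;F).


nerve of the cover:
  A12={t6,t9} A14={t3} A23={t4,t5} A34={t2}
C dims 4,4; δ0: rk 4, SNF 1^3·2
Ȟ^0 = (4 − 4) − 0 = 0, so Ȟ^0 ≅ 0
Ȟ^1 = (4 − 0) − 4 = 0 plus torsion [2], so Ȟ^1 ≅ Z/2
Ȟ^2 = (0 − 0) − 0 = 0, so Ȟ^2 ≅ 0

Ȟ^0 = 0, Ȟ^1 = Z/2, Ȟ^2 = 0


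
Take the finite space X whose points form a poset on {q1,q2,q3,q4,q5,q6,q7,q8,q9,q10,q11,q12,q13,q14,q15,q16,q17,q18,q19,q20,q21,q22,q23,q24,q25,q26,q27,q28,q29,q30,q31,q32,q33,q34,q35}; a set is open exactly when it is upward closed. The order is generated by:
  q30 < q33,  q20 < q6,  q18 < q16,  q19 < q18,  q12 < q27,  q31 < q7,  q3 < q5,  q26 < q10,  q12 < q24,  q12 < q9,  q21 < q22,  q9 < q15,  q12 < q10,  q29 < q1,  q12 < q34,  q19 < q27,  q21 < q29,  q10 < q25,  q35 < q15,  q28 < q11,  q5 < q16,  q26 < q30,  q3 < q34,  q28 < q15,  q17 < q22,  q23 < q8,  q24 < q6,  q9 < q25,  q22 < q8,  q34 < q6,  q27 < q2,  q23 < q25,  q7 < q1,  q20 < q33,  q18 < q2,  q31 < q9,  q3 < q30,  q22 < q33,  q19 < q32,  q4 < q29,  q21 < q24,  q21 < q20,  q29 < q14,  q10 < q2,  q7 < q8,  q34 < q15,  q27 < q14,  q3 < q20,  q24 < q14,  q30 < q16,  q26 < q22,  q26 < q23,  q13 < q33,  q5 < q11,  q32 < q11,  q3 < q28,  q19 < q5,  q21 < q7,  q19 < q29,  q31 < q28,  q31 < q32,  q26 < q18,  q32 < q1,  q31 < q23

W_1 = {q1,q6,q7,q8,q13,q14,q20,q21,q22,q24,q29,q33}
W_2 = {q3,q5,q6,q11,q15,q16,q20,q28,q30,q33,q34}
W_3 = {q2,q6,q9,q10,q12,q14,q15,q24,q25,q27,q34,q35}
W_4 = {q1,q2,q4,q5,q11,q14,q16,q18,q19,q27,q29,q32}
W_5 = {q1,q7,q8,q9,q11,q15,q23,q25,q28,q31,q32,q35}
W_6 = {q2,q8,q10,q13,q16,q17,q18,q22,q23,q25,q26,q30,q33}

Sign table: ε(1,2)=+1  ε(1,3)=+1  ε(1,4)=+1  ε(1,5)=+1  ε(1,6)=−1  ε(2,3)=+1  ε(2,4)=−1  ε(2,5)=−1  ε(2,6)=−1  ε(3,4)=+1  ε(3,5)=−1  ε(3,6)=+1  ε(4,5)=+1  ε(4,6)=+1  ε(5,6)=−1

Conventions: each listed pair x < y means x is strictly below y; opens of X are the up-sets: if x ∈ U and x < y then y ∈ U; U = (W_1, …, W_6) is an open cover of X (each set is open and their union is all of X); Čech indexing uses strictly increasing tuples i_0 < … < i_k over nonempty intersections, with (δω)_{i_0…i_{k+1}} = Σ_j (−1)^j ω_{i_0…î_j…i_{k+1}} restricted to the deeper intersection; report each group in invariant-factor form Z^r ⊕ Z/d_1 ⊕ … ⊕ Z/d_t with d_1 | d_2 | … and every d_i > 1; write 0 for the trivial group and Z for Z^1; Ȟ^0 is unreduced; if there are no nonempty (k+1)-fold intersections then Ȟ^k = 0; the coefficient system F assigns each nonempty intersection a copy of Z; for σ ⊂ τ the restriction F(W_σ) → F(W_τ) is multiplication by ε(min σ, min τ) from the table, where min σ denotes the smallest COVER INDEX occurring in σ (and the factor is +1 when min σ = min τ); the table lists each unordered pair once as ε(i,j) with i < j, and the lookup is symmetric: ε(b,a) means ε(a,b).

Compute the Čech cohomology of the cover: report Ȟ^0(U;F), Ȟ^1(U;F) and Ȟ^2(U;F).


cover nerve:
  W12={q6,q20,q33} W13={q6,q14,q24} W14={q1,q14,q29} W15={q1,q7,q8} W16={q8,q13,q22,q33} W23={q6,q15,q34} W24={q5,q11,q16} W25={q11,q15,q28} W26={q16,q30,q33} W34={q2,q14,q27} W35={q9,q15,q25,q35} W36={q2,q10,q25} W45={q1,q11,q32} W46={q2,q16,q18} W56={q8,q23,q25}
  W123={q6} W126={q33} W134={q14} W145={q1} W156={q8} W235={q15} W245={q11} W246={q16} W346={q2} W356={q25}
C dims 6,15,10; δ0: rk 6, SNF 1^5·2; δ1: rk 9, SNF 1^9
Ȟ^0: (6−6)−0=0 ⇒ 0
Ȟ^1: (15−9)−6=0 plus torsion [2] ⇒ Z/2
Ȟ^2: (10−0)−9=1 ⇒ Z

Ȟ^0(U;F) ≅ 0,  Ȟ^1(U;F) ≅ Z/2,  Ȟ^2(U;F) ≅ Z


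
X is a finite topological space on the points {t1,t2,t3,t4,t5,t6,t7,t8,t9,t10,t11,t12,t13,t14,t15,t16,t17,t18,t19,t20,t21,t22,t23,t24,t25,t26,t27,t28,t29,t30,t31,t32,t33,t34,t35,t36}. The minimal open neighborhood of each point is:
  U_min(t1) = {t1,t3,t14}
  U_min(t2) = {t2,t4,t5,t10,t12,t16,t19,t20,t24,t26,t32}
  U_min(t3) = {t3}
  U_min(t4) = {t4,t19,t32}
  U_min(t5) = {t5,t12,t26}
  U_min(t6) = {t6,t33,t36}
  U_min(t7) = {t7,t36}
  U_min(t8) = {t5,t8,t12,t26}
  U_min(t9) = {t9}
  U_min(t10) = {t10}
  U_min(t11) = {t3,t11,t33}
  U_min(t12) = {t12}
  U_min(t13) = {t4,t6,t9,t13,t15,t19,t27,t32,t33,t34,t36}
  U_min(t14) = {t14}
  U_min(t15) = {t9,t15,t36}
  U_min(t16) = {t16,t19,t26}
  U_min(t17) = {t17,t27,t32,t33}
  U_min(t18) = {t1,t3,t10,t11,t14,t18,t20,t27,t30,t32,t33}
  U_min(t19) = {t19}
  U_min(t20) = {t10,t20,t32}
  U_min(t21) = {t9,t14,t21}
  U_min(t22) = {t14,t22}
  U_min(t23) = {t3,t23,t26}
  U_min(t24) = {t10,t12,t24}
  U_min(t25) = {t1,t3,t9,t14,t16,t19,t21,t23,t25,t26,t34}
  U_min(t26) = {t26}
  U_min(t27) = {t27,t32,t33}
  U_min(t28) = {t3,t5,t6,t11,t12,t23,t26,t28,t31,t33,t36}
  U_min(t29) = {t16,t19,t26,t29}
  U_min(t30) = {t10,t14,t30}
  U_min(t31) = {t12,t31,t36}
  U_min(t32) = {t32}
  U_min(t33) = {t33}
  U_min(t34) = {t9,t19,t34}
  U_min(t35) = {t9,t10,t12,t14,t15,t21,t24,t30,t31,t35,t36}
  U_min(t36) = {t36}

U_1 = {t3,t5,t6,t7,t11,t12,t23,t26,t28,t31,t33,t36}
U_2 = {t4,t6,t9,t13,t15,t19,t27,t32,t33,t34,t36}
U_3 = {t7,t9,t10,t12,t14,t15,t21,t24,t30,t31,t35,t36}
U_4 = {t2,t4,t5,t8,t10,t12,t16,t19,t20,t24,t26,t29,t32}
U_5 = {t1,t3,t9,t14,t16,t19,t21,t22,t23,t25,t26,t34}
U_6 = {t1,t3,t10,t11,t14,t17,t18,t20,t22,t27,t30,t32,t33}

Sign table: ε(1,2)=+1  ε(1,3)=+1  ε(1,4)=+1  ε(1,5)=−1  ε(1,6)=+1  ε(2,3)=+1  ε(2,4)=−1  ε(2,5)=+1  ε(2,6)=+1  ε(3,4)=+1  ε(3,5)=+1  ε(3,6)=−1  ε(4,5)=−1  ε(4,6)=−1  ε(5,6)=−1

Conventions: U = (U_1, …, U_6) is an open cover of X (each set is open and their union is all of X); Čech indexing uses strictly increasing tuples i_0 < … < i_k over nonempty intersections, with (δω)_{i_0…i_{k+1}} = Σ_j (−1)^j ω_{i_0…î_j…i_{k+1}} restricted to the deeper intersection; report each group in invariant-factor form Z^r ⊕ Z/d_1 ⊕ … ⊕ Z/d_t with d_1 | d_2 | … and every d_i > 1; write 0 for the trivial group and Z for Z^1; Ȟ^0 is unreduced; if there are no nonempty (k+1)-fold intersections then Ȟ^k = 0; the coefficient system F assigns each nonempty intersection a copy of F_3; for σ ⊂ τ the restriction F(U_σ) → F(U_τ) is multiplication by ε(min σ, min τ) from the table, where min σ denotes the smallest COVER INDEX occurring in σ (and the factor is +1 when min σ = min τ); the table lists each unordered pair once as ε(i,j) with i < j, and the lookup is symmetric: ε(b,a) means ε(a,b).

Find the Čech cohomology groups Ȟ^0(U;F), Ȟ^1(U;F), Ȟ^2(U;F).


Ȟ^0 ≅ 0; Ȟ^1 ≅ 0; Ȟ^2 ≅ Z/3

nonempty overlaps:
  U12={t6,t33,t36} U13={t7,t12,t31,t36} U14={t5,t12,t26} U15={t3,t23,t26} U16={t3,t11,t33} U23={t9,t15,t36} U24={t4,t19,t32} U25={t9,t19,t34} U26={t27,t32,t33} U34={t10,t12,t24} U35={t9,t14,t21} U36={t10,t14,t30} U45={t16,t19,t26} U46={t10,t20,t32} U56={t1,t3,t14,t22}
  U123={t36} U126={t33} U134={t12} U145={t26} U156={t3} U235={t9} U245={t19} U246={t32} U346={t10} U356={t14}
C dims 6,15,10; δ0: rk_F3 6; δ1: rk_F3 9
degree 0: 6−6−0 = 0 → Ȟ^0 ≅ 0
degree 1: 15−9−6 = 0 → Ȟ^1 ≅ 0
degree 2: 10−0−9 = 1 → Ȟ^2 ≅ Z/3


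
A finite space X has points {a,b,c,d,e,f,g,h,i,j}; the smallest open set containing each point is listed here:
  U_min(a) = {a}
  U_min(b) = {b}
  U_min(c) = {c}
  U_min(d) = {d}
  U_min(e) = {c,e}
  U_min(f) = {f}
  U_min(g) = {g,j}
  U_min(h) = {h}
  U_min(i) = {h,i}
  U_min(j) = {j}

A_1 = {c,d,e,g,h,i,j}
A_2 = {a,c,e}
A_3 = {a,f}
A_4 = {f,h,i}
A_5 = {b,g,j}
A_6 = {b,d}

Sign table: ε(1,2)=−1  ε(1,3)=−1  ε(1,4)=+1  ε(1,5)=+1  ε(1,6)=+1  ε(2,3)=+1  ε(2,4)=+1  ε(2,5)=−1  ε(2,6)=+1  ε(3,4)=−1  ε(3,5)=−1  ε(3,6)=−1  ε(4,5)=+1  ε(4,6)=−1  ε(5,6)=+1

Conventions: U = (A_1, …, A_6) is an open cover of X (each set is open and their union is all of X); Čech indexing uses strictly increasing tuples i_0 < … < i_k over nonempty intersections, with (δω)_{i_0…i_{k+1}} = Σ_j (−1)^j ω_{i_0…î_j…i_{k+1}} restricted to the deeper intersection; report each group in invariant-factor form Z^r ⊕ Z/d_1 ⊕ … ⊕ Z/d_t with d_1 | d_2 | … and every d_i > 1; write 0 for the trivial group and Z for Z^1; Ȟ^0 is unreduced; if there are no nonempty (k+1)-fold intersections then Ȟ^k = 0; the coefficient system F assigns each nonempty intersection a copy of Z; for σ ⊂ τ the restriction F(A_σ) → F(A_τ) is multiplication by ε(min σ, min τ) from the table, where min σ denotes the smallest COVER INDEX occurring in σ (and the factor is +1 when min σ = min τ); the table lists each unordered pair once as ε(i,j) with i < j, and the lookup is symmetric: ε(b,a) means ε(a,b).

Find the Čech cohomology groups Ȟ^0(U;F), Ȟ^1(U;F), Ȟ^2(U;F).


Ȟ^0 ≅ Z,  Ȟ^1 ≅ Z^2,  Ȟ^2 ≅ 0

nerve of the cover:
  A12={c,e} A14={h,i} A15={g,j} A16={d} A23={a} A34={f} A56={b}
C dims 6,7; δ0: rk 5, SNF 1^5
Ȟ^0 = (6 − 5) − 0 = 1, so Ȟ^0 ≅ Z
Ȟ^1 = (7 − 0) − 5 = 2, so Ȟ^1 ≅ Z^2
Ȟ^2 = (0 − 0) − 0 = 0, so Ȟ^2 ≅ 0


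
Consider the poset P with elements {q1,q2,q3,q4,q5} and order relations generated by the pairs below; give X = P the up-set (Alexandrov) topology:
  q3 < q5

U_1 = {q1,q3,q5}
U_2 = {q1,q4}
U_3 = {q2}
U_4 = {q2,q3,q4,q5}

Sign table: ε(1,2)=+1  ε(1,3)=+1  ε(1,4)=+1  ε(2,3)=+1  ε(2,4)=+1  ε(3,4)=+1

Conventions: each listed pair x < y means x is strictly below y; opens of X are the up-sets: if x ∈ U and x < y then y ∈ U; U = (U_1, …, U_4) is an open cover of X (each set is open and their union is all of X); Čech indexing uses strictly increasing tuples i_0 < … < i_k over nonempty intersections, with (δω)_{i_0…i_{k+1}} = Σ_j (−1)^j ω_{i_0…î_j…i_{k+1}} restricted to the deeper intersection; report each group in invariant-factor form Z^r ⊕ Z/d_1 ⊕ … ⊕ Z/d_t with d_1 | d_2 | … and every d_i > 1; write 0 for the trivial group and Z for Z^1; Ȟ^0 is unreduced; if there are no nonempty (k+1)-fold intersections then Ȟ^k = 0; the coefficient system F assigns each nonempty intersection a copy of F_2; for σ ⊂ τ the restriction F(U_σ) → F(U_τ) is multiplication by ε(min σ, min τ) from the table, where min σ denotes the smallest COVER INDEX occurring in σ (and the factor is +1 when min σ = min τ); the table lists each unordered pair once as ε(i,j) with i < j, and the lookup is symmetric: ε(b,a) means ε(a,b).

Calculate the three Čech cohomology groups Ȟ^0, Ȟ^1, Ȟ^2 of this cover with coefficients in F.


intersection data:
  U12={q1} U14={q3,q5} U24={q4} U34={q2}
C dims 4,4; δ0: rk_F2 3
Ȟ^0 = (4 − 3) − 0 = 1, so Ȟ^0 ≅ Z/2
Ȟ^1 = (4 − 0) − 3 = 1, so Ȟ^1 ≅ Z/2
Ȟ^2 = (0 − 0) − 0 = 0, so Ȟ^2 ≅ 0

Ȟ^0 = Z/2; Ȟ^1 = Z/2; Ȟ^2 = 0


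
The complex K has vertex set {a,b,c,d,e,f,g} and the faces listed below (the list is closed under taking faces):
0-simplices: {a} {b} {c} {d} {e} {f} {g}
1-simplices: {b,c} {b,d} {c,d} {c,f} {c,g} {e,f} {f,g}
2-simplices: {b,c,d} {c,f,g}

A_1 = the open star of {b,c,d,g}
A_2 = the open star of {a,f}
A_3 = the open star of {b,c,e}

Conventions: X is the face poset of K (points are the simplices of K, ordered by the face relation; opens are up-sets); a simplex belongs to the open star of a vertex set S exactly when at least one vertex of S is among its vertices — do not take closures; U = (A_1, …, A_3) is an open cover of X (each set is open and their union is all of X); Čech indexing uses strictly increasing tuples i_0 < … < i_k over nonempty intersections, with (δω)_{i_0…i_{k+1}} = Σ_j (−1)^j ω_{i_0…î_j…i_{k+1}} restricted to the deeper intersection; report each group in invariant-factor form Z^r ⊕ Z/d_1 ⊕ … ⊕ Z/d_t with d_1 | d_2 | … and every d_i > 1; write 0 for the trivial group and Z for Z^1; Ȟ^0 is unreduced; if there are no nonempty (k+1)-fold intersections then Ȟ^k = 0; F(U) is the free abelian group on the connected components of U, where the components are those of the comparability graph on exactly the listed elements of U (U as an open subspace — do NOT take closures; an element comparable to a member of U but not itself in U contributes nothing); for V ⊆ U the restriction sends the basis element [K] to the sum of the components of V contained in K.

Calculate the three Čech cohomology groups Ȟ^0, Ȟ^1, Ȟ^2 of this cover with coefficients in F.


intersection data:
  A1={{b},{c},{d},{g},{b,c},{b,d},{c,d},{c,f},{c,g},{f,g},{b,c,d},{c,f,g}} A2={{a},{f},{c,f},{e,f},{f,g},{c,f,g}} A3={{b},{c},{e},{b,c},{b,d},{c,d},{c,f},{c,g},{e,f},{b,c,d},{c,f,g}}
  A12={{c,f},{f,g},{c,f,g}} A13={{b},{c},{b,c},{b,d},{c,d},{c,f},{c,g},{b,c,d},{c,f,g}} A23={{c,f},{e,f},{c,f,g}}
  A123={{c,f},{c,f,g}}
components per intersection:
  A1: {{b},{c},{d},{g},{b,c},{b,d},{c,d},{c,f},{c,g},{f,g},{b,c,d},{c,f,g}}
  A2: {{a}} {{f},{c,f},{e,f},{f,g},{c,f,g}}
  A3: {{b},{c},{b,c},{b,d},{c,d},{c,f},{c,g},{b,c,d},{c,f,g}} {{e},{e,f}}
  A12: {{c,f},{f,g},{c,f,g}}
  A13: {{b},{c},{b,c},{b,d},{c,d},{c,f},{c,g},{b,c,d},{c,f,g}}
  A23: {{c,f},{c,f,g}} {{e,f}}
  A123: {{c,f},{c,f,g}}
C dims 5,4,1; δ0: rk 3, SNF 1^3; δ1: rk 1, SNF 1^1
Ȟ^0 = (5 − 3) − 0 = 2, so Ȟ^0 ≅ Z^2
Ȟ^1 = (4 − 1) − 3 = 0, so Ȟ^1 ≅ 0
Ȟ^2 = (1 − 0) − 1 = 0, so Ȟ^2 ≅ 0

Ȟ^0 = Z^2, Ȟ^1 = 0, Ȟ^2 = 0


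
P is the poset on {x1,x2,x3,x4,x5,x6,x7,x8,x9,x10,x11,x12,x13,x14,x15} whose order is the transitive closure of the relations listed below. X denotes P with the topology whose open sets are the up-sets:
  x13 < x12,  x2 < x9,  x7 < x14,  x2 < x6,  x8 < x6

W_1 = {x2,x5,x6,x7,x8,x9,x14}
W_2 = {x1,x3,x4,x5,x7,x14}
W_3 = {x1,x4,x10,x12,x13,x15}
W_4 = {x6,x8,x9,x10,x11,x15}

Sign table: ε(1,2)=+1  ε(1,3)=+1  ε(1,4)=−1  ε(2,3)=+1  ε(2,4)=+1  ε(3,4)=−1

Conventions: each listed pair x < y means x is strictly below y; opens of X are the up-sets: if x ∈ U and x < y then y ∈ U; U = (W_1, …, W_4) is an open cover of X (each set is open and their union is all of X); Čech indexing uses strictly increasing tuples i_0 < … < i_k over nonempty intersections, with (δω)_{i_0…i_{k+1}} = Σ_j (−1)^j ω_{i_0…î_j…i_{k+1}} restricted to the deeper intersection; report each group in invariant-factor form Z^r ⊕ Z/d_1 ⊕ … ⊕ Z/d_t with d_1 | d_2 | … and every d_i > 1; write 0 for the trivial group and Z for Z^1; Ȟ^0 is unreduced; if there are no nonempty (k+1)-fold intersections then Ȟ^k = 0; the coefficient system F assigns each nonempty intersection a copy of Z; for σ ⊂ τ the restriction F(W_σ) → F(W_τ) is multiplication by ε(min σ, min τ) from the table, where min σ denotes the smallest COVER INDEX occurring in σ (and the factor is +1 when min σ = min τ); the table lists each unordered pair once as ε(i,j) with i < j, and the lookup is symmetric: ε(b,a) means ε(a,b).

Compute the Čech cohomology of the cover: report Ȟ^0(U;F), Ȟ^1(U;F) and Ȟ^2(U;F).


Ȟ^0 ≅ Z; Ȟ^1 ≅ Z; Ȟ^2 ≅ 0

nerve of the cover:
  W12={x5,x7,x14} W14={x6,x8,x9} W23={x1,x4} W34={x10,x15}
C dims 4,4; δ0: rk 3, SNF 1^3
Ȟ^0 = (4 − 3) − 0 = 1, so Ȟ^0 ≅ Z
Ȟ^1 = (4 − 0) − 3 = 1, so Ȟ^1 ≅ Z
Ȟ^2 = (0 − 0) − 0 = 0, so Ȟ^2 ≅ 0


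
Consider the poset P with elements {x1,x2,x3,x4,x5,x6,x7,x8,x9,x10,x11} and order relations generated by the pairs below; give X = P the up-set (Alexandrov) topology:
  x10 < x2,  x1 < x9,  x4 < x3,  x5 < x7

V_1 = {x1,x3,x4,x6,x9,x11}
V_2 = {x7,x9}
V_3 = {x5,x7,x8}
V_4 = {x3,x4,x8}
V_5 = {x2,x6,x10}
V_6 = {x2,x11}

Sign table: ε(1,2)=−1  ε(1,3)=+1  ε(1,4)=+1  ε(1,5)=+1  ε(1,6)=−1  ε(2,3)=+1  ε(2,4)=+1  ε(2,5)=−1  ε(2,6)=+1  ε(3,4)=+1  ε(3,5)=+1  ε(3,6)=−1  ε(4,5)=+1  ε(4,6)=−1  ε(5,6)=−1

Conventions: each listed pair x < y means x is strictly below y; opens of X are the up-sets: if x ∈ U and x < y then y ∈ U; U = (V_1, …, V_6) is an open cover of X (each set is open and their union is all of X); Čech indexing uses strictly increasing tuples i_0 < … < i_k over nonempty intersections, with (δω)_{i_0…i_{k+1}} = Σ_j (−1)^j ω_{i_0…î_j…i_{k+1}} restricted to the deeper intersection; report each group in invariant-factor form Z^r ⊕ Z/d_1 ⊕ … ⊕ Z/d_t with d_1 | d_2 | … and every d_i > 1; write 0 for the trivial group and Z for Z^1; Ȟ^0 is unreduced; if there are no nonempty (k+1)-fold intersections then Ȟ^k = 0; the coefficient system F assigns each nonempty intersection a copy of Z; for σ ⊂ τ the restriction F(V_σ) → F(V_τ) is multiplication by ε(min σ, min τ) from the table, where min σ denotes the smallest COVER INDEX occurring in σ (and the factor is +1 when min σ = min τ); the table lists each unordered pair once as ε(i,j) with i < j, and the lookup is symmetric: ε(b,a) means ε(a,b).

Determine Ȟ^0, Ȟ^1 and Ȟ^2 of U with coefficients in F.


Ȟ^0 = 0, Ȟ^1 = Z ⊕ Z/2, Ȟ^2 = 0

nonempty overlaps:
  V12={x9} V14={x3,x4} V15={x6} V16={x11} V23={x7} V34={x8} V56={x2}
C dims 6,7; δ0: rk 6, SNF 1^5·2
degree 0: 6−6−0 = 0 → Ȟ^0 ≅ 0
degree 1: 7−0−6 = 1 plus torsion [2] → Ȟ^1 ≅ Z ⊕ Z/2
degree 2: 0−0−0 = 0 → Ȟ^2 ≅ 0


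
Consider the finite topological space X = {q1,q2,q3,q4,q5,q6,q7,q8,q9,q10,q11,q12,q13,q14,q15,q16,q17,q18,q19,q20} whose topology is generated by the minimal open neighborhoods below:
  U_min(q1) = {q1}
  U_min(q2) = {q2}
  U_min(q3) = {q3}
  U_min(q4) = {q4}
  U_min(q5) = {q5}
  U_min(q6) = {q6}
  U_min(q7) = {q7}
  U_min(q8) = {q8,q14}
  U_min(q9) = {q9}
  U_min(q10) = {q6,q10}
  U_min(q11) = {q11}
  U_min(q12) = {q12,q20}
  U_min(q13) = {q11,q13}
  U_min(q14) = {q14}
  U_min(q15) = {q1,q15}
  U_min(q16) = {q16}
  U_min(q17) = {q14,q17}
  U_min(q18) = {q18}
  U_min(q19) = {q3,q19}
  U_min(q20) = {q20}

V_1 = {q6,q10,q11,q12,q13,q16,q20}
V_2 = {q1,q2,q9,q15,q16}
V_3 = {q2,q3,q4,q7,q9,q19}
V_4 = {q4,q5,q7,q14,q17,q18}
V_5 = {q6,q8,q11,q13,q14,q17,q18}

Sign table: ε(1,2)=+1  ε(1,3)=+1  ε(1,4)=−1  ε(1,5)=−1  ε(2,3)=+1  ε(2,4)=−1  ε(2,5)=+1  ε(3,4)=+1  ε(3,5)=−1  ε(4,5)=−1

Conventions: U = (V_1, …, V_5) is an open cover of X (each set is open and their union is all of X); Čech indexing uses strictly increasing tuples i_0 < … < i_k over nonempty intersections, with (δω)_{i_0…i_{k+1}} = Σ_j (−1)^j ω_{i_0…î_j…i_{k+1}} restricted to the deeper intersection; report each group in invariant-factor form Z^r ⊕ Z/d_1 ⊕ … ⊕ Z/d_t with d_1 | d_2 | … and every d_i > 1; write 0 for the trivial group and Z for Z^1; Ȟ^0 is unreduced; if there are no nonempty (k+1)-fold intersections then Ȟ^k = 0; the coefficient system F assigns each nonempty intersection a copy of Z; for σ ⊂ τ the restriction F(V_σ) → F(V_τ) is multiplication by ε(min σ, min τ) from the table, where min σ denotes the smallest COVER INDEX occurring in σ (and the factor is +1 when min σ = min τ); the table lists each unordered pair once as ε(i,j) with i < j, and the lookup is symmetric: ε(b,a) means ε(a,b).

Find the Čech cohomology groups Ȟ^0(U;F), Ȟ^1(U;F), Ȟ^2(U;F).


Ȟ^0 ≅ Z,  Ȟ^1 ≅ Z,  Ȟ^2 ≅ 0

intersection data:
  V12={q16} V15={q6,q11,q13} V23={q2,q9} V34={q4,q7} V45={q14,q17,q18}
C dims 5,5; δ0: rk 4, SNF 1^4
Ȟ^0 = (5 − 4) − 0 = 1, so Ȟ^0 ≅ Z
Ȟ^1 = (5 − 0) − 4 = 1, so Ȟ^1 ≅ Z
Ȟ^2 = (0 − 0) − 0 = 0, so Ȟ^2 ≅ 0


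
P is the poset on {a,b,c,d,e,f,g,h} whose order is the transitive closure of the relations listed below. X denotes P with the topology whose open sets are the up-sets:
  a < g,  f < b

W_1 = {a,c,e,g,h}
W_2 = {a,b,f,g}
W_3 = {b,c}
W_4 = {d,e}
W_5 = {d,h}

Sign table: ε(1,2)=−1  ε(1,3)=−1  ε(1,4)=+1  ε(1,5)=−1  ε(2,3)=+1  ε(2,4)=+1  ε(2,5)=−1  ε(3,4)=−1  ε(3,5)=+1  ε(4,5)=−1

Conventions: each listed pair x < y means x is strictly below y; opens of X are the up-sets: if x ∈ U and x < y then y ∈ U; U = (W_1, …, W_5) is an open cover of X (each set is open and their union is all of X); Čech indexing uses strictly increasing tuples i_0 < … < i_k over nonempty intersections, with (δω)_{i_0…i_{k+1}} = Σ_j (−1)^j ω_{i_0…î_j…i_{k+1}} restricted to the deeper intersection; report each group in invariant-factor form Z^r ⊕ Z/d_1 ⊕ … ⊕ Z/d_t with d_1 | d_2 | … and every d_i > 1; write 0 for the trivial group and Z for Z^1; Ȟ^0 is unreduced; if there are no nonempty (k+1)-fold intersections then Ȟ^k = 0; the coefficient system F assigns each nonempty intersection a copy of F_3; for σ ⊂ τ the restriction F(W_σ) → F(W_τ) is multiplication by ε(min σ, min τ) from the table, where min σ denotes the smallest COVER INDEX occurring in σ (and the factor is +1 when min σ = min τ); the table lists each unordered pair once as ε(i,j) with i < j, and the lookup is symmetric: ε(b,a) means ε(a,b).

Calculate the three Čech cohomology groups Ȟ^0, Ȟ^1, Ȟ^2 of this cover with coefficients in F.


cover nerve:
  W12={a,g} W13={c} W14={e} W15={h} W23={b} W45={d}
C dims 5,6; δ0: rk_F3 4
Ȟ^0: (5−4)−0=1 ⇒ Z/3
Ȟ^1: (6−0)−4=2 ⇒ Z/3 ⊕ Z/3
Ȟ^2: (0−0)−0=0 ⇒ 0

Ȟ^0 ≅ Z/3, Ȟ^1 ≅ Z/3 ⊕ Z/3, Ȟ^2 ≅ 0


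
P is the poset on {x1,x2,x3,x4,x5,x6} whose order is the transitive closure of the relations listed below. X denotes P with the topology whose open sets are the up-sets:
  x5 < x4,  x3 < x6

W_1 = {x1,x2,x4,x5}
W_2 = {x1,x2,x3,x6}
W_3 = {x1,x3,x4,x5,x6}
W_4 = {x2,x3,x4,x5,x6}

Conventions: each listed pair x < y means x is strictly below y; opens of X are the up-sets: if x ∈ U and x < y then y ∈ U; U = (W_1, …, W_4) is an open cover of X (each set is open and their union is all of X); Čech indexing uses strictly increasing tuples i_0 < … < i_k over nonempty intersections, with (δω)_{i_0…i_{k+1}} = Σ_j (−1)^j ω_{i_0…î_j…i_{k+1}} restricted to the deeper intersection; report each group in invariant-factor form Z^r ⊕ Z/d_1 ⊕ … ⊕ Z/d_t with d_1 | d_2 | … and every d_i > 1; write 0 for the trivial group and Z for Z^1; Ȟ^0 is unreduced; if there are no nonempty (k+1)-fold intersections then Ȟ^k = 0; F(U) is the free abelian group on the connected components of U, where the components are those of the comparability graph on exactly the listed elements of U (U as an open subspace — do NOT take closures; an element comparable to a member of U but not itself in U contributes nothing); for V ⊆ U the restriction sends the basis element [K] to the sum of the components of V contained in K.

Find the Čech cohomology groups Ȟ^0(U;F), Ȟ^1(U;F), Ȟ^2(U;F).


Ȟ^0 ≅ Z^4, Ȟ^1 ≅ 0 and Ȟ^2 ≅ 0

nerve of the cover:
  W12={x1,x2} W13={x1,x4,x5} W14={x2,x4,x5} W23={x1,x3,x6} W24={x2,x3,x6} W34={x3,x4,x5,x6}
  W123={x1} W124={x2} W134={x4,x5} W234={x3,x6}
components per intersection:
  W1: {x1} {x2} {x4,x5}
  W2: {x1} {x2} {x3,x6}
  W3: {x1} {x3,x6} {x4,x5}
  W4: {x2} {x3,x6} {x4,x5}
  W12: {x1} {x2}
  W13: {x1} {x4,x5}
  W14: {x2} {x4,x5}
  W23: {x1} {x3,x6}
  W24: {x2} {x3,x6}
  W34: {x3,x6} {x4,x5}
  W123: {x1}
  W124: {x2}
  W134: {x4,x5}
  W234: {x3,x6}
C dims 12,12,4; δ0: rk 8, SNF 1^8; δ1: rk 4, SNF 1^4
Ȟ^0 = (12 − 8) − 0 = 4, so Ȟ^0 ≅ Z^4
Ȟ^1 = (12 − 4) − 8 = 0, so Ȟ^1 ≅ 0
Ȟ^2 = (4 − 0) − 4 = 0, so Ȟ^2 ≅ 0


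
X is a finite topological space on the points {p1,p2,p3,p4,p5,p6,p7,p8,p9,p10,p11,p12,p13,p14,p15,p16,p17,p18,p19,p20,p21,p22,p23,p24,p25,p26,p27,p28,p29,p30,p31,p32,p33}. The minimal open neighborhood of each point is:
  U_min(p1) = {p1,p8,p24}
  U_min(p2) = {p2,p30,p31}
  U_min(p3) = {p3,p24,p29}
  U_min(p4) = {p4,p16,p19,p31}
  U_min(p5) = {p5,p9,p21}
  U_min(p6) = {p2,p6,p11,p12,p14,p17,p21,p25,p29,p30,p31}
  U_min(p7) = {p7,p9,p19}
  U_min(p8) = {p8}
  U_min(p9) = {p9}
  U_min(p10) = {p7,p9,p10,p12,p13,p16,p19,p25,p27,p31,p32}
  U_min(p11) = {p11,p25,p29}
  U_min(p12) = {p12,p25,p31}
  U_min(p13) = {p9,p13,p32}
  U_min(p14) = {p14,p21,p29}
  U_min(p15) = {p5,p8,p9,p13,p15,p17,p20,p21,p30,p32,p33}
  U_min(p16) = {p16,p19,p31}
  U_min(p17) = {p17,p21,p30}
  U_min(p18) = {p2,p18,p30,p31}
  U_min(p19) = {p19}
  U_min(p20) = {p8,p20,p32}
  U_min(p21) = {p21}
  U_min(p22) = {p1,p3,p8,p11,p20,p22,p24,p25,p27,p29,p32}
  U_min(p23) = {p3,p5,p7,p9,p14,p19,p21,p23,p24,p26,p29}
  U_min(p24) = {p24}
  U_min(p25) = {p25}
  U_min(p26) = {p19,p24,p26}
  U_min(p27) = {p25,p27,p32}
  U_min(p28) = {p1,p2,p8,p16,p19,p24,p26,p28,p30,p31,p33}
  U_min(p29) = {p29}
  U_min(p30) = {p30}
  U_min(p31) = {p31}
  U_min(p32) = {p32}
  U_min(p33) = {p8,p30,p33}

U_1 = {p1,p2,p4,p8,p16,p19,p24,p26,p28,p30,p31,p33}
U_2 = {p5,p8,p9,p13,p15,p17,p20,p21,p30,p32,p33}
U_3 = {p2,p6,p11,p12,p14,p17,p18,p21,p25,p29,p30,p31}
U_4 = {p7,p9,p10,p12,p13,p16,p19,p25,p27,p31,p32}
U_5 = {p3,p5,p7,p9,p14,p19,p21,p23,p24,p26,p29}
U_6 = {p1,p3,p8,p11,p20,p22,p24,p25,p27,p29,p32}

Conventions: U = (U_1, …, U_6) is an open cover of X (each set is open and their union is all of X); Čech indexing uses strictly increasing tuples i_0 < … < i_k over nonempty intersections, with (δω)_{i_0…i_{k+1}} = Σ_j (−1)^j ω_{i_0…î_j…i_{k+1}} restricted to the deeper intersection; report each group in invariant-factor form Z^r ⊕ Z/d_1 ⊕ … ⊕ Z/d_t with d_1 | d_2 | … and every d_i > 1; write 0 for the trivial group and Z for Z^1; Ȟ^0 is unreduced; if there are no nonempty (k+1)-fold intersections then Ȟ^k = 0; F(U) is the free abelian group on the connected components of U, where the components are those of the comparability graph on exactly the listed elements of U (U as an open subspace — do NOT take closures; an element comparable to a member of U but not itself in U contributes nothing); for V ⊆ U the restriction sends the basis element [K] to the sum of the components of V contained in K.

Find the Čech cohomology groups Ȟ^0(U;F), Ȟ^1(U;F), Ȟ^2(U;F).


nerve of the cover:
  U12={p8,p30,p33} U13={p2,p30,p31} U14={p16,p19,p31} U15={p19,p24,p26} U16={p1,p8,p24} U23={p17,p21,p30} U24={p9,p13,p32} U25={p5,p9,p21} U26={p8,p20,p32} U34={p12,p25,p31} U35={p14,p21,p29} U36={p11,p25,p29} U45={p7,p9,p19} U46={p25,p27,p32} U56={p3,p24,p29}
  U123={p30} U126={p8} U134={p31} U145={p19} U156={p24} U235={p21} U245={p9} U246={p32} U346={p25} U356={p29}
components per intersection:
  U1: {p1,p2,p4,p8,p16,p19,p24,p26,p28,p30,p31,p33}
  U2: {p5,p8,p9,p13,p15,p17,p20,p21,p30,p32,p33}
  U3: {p2,p6,p11,p12,p14,p17,p18,p21,p25,p29,p30,p31}
  U4: {p7,p9,p10,p12,p13,p16,p19,p25,p27,p31,p32}
  U5: {p3,p5,p7,p9,p14,p19,p21,p23,p24,p26,p29}
  U6: {p1,p3,p8,p11,p20,p22,p24,p25,p27,p29,p32}
  U12: {p8,p30,p33}
  U13: {p2,p30,p31}
  U14: {p16,p19,p31}
  U15: {p19,p24,p26}
  U16: {p1,p8,p24}
  U23: {p17,p21,p30}
  U24: {p9,p13,p32}
  U25: {p5,p9,p21}
  U26: {p8,p20,p32}
  U34: {p12,p25,p31}
  U35: {p14,p21,p29}
  U36: {p11,p25,p29}
  U45: {p7,p9,p19}
  U46: {p25,p27,p32}
  U56: {p3,p24,p29}
  U123: {p30}
  U126: {p8}
  U134: {p31}
  U145: {p19}
  U156: {p24}
  U235: {p21}
  U245: {p9}
  U246: {p32}
  U346: {p25}
  U356: {p29}
C dims 6,15,10; δ0: rk 5, SNF 1^5; δ1: rk 10, SNF 1^9·2
Ȟ^0 = (6 − 5) − 0 = 1, so Ȟ^0 ≅ Z
Ȟ^1 = (15 − 10) − 5 = 0, so Ȟ^1 ≅ 0
Ȟ^2 = (10 − 0) − 10 = 0 plus torsion [2], so Ȟ^2 ≅ Z/2

Ȟ^0 ≅ Z,  Ȟ^1 ≅ 0,  Ȟ^2 ≅ Z/2
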